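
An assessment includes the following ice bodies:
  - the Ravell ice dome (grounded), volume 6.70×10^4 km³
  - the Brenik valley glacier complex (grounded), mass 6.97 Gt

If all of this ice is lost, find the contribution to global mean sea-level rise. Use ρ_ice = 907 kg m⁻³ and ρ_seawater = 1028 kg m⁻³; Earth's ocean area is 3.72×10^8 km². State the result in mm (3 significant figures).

≈ 159 mm

Ravell: 6.70×10^4 km³ × (907/1028) = 5.911×10^4 km³ of water.
Brenik: 6.97 Gt = 6.970×10^12 kg; dividing by ρ_w = 1028 kg m⁻³ gives 6.780×10^9 m³ of water.
Total added water ≈ 5.912×10^13 m³ over 3.72×10^14 m² → Δh = 0.159 m = 159 mm.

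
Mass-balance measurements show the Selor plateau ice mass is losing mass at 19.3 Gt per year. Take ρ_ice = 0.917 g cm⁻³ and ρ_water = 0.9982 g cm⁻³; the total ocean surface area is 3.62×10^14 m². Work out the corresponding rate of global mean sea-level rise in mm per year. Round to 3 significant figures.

≈ 0.0534 mm/yr

ρ_w = 0.9982 g cm⁻³ = 998.2 kg m⁻³. Annual water volume added = 19.3 Gt / ρ_w = 1.930×10^13 kg / 998.2 kg m⁻³ = 1.933×10^10 m³.
Δh per year = 1.933×10^10 / 3.62×10^14 = 5.34×10^-5 m = 0.0534 mm.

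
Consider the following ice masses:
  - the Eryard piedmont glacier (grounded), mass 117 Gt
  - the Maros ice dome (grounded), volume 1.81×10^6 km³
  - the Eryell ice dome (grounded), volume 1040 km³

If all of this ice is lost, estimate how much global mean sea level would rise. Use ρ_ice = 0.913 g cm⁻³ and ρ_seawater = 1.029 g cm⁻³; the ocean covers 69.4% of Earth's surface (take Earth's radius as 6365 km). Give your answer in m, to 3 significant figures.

Eryard: 117 Gt = 1.170×10^14 kg; dividing by ρ_w = 1.029 g cm⁻³ = 1029 kg m⁻³ gives 1.137×10^11 m³ of water.
Maros: 1.81×10^6 km³ × (913/1029) = 1.606×10^6 km³ of water.
Eryell: 1040 km³ × (913/1029) = 922.8 km³ of water.
Total added water ≈ 1.607×10^15 m³ over 3.53×10^14 m² → Δh = 4.55 m.

≈ 4.55 m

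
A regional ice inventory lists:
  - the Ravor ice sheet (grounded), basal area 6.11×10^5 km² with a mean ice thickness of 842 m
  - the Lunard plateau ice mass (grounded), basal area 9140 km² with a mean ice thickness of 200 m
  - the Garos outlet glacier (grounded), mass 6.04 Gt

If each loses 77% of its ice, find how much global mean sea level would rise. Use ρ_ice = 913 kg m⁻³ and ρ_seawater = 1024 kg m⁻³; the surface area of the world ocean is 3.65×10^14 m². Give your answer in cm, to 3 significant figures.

Ravor: ice volume = 6.11×10^5 km² × 842 m = 5.145×10^5 km³; 0.77 × 5.145×10^5 × (913/1024) = 3.532×10^5 km³ of water.
Lunard: ice volume = 9140 km² × 200 m = 1828 km³; 0.77 × 1828 × (913/1024) = 1255 km³ of water.
Garos: 0.77 × 6.04 Gt = 4.651×10^12 kg; dividing by ρ_w = 1024 kg m⁻³ gives 4.542×10^9 m³ of water.
Total added water ≈ 3.545×10^14 m³ over 3.65×10^14 m² → Δh = 0.971 m = 97.1 cm.

≈ 97.1 cm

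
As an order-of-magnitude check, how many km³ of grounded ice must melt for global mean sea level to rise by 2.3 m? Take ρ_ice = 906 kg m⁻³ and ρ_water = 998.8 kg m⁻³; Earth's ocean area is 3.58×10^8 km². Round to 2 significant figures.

≈ 9.1×10^5 km³

Required water volume = Δh × A = 2.3 m × 3.58×10^14 m² = 8.234×10^14 m³ = 8.234×10^5 km³.
Ice volume = water volume × ρ_w/ρ_ice = 8.234×10^5 × 998.8/906 = 9.1×10^5 km³.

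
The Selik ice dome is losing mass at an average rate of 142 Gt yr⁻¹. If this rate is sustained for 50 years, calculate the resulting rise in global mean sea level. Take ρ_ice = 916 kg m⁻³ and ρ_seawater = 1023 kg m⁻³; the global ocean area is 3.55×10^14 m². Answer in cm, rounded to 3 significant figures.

≈ 1.96 cm

Total mass lost = 142 Gt/yr × 50 yr = 7100 Gt = 7.100×10^15 kg.
ρ_w = 1023 kg m⁻³, so water volume = 7.100×10^15 / 1023 = 6.940×10^12 m³.
Δh = 6.940×10^12 / 3.55×10^14 = 0.0196 m = 1.96 cm.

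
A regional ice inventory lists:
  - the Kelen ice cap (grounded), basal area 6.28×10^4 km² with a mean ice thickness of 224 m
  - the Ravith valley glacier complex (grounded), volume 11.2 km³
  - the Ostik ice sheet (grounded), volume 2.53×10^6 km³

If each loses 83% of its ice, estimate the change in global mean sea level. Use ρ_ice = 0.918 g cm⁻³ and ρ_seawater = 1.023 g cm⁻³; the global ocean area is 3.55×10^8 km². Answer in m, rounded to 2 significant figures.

≈ 5.3 m

Kelen: ice volume = 6.28×10^4 km² × 224 m = 1.407×10^4 km³; 0.83 × 1.407×10^4 × (918/1023) = 1.048×10^4 km³ of water.
Ravith: 0.83 × 11.2 km³ × (918/1023) = 8.342 km³ of water.
Ostik: 0.83 × 2.53×10^6 km³ × (918/1023) = 1.884×10^6 km³ of water.
Total added water ≈ 1.895×10^15 m³ over 3.55×10^14 m² → Δh = 5.34 m.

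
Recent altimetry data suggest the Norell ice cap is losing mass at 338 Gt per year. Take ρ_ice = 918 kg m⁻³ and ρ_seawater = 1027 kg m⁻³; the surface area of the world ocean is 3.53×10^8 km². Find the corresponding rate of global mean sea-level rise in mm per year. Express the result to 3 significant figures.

≈ 0.932 mm/yr

ρ_w = 1027 kg m⁻³. Annual water volume added = 338 Gt / ρ_w = 3.380×10^14 kg / 1027 kg m⁻³ = 3.291×10^11 m³.
Δh per year = 3.291×10^11 / 3.53×10^14 = 9.32×10^-4 m = 0.932 mm.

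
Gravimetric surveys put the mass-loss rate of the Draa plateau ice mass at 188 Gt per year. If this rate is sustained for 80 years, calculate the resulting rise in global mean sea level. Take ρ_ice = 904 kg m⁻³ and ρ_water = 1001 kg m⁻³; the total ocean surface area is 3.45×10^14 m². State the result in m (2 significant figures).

Total mass lost = 188 Gt/yr × 80 yr = 1.504×10^4 Gt = 1.504×10^16 kg.
ρ_w = 1001 kg m⁻³, so water volume = 1.504×10^16 / 1001 = 1.502×10^13 m³.
Δh = 1.502×10^13 / 3.45×10^14 = 0.0436 m.

≈ 0.044 m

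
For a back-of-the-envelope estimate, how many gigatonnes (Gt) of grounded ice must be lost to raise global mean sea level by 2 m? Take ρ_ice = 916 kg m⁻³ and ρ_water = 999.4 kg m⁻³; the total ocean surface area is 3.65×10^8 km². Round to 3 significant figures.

Required water volume = Δh × A = 2 m × 3.65×10^14 m² = 7.300×10^14 m³.
ρ_w = 999.4 kg m⁻³, so the mass of water = 7.300×10^14 m³ × 999.4 kg m⁻³ = 7.296×10^17 kg = 7.30×10^5 Gt (and the same mass of ice, by conservation).

≈ 7.30×10^5 Gt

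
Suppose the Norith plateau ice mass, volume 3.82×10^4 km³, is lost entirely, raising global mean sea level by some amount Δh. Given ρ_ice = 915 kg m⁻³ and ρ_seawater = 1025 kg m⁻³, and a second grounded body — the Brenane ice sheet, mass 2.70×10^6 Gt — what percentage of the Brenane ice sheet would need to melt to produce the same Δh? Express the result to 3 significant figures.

Equal sea-level rise means equal mass of meltwater, i.e. equal mass of ice lost.
Ice mass of Norith: 3.495×10^16 kg; ice mass of Brenane: 2.700×10^18 kg.
Fraction required = 3.495×10^16 / 2.700×10^18 = 0.0129 → 1.29 %.

≈ 1.29 %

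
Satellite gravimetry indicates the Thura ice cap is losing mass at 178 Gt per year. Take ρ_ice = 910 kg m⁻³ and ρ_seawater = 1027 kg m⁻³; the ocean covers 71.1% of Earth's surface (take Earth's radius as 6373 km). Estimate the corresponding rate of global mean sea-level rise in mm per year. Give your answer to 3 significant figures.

≈ 0.478 mm/yr

ρ_w = 1027 kg m⁻³. Annual water volume added = 178 Gt / ρ_w = 1.780×10^14 kg / 1027 kg m⁻³ = 1.733×10^11 m³.
Δh per year = 1.733×10^11 / 3.63×10^14 = 4.78×10^-4 m = 0.478 mm.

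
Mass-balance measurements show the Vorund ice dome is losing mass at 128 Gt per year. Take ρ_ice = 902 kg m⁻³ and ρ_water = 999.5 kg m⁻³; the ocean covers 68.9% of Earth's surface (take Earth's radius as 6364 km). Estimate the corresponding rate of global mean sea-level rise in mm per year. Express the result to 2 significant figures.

ρ_w = 999.5 kg m⁻³. Annual water volume added = 128 Gt / ρ_w = 1.280×10^14 kg / 999.5 kg m⁻³ = 1.281×10^11 m³.
Δh per year = 1.281×10^11 / 3.51×10^14 = 3.65×10^-4 m = 0.37 mm.

≈ 0.37 mm/yr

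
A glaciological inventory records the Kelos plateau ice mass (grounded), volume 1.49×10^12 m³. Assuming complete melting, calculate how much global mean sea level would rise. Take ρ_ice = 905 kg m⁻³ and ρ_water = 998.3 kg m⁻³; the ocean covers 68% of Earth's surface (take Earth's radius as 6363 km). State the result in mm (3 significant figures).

Kelos: 1.49×10^12 m³ × (905/998.3) = 1.351×10^12 m³ of water.
Spread over 3.46×10^14 m² of ocean, Δh = 1.351×10^12 / 3.46×10^14 = 3.90×10^-3 m = 3.90 mm.

≈ 3.90 mm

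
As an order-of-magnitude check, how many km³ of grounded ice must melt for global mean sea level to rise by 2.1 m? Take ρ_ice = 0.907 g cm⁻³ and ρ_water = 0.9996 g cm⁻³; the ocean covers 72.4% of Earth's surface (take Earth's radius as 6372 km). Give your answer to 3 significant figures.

Required water volume = Δh × A = 2.1 m × 3.69×10^14 m² = 7.757×10^14 m³ = 7.757×10^5 km³.
Ice volume = water volume × ρ_w/ρ_ice = 7.757×10^5 × 999.6/907 = 8.55×10^5 km³.

≈ 8.55×10^5 km³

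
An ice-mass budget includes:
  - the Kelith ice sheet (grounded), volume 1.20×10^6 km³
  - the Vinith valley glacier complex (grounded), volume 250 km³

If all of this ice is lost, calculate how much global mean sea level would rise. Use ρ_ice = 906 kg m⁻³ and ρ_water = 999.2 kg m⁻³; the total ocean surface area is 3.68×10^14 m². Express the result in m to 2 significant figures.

≈ 3.0 m

Kelith: 1.20×10^6 km³ × (906/999.2) = 1.088×10^6 km³ of water.
Vinith: 250 km³ × (906/999.2) = 226.7 km³ of water.
Total added water ≈ 1.088×10^15 m³ over 3.68×10^14 m² → Δh = 2.96 m.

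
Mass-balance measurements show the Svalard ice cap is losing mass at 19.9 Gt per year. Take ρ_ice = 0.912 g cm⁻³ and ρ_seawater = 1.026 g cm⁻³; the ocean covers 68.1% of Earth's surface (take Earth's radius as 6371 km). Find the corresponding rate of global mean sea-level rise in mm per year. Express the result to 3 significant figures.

≈ 0.0558 mm/yr

ρ_w = 1.026 g cm⁻³ = 1026 kg m⁻³. Annual water volume added = 19.9 Gt / ρ_w = 1.990×10^13 kg / 1026 kg m⁻³ = 1.940×10^10 m³.
Δh per year = 1.940×10^10 / 3.47×10^14 = 5.58×10^-5 m = 0.0558 mm.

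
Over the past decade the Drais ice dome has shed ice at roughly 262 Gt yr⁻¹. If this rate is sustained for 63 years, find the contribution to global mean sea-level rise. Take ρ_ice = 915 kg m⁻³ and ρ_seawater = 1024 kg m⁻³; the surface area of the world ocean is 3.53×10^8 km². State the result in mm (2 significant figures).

≈ 46 mm

Total mass lost = 262 Gt/yr × 63 yr = 1.651×10^4 Gt = 1.651×10^16 kg.
ρ_w = 1024 kg m⁻³, so water volume = 1.651×10^16 / 1024 = 1.612×10^13 m³.
Δh = 1.612×10^13 / 3.53×10^14 = 0.0457 m = 46 mm.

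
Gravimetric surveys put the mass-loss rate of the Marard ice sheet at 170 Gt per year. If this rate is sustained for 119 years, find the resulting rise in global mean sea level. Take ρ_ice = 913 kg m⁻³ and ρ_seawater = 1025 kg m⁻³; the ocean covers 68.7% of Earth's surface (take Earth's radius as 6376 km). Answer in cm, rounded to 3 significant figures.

≈ 5.62 cm

Total mass lost = 170 Gt/yr × 119 yr = 2.023×10^4 Gt = 2.023×10^16 kg.
ρ_w = 1025 kg m⁻³, so water volume = 2.023×10^16 / 1025 = 1.974×10^13 m³.
Δh = 1.974×10^13 / 3.51×10^14 = 0.0562 m = 5.62 cm.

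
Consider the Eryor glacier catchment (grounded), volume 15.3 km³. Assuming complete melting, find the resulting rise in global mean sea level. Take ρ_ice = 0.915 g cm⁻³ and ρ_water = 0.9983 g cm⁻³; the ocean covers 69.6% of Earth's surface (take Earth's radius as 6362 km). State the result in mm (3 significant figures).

≈ 0.0396 mm

Eryor: 15.3 km³ × (915/998.3) = 14.02 km³ of water.
Spread over 3.54×10^14 m² of ocean, Δh = 1.402×10^10 / 3.54×10^14 = 3.96×10^-5 m = 0.0396 mm.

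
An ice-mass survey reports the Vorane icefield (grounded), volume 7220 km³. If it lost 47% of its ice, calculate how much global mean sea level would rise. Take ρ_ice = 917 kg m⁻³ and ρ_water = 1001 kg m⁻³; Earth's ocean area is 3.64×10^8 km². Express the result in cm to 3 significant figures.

Vorane: 0.47 × 7220 km³ × (917/1001) = 3109 km³ of water.
Spread over 3.64×10^14 m² of ocean, Δh = 3.109×10^12 / 3.64×10^14 = 8.54×10^-3 m = 0.854 cm.

≈ 0.854 cm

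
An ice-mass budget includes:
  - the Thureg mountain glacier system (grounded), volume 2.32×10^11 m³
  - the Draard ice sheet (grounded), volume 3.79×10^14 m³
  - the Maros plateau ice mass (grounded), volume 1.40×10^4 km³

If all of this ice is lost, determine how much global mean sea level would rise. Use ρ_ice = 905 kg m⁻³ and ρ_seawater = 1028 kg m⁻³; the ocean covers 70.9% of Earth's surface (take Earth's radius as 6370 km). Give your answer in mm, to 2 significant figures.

Thureg: 2.32×10^11 m³ × (905/1028) = 2.042×10^11 m³ of water.
Draard: 3.79×10^14 m³ × (905/1028) = 3.337×10^14 m³ of water.
Maros: 1.40×10^4 km³ × (905/1028) = 1.232×10^4 km³ of water.
Total added water ≈ 3.462×10^14 m³ over 3.62×10^14 m² → Δh = 0.958 m = 960 mm.

≈ 960 mm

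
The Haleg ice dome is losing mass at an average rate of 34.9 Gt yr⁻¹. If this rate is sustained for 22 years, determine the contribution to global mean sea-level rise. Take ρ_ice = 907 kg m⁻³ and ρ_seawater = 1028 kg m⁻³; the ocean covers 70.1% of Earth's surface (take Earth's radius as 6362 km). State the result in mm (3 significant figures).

≈ 2.09 mm

Total mass lost = 34.9 Gt/yr × 22 yr = 767.8 Gt = 7.678×10^14 kg.
ρ_w = 1028 kg m⁻³, so water volume = 7.678×10^14 / 1028 = 7.469×10^11 m³.
Δh = 7.469×10^11 / 3.57×10^14 = 2.09×10^-3 m = 2.09 mm.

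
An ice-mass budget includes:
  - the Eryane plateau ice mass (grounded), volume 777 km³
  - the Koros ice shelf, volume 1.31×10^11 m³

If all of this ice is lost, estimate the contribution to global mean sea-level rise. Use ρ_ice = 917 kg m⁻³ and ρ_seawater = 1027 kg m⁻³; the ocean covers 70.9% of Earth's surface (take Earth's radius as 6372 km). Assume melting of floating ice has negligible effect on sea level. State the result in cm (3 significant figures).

Eryane: 777 km³ × (917/1027) = 693.8 km³ of water.
The Koros ice shelf is floating and already displaces its own weight of water, so its melt adds essentially nothing to sea level.
Total added water ≈ 6.938×10^11 m³ over 3.62×10^14 m² → Δh = 1.92×10^-3 m = 0.192 cm.

≈ 0.192 cm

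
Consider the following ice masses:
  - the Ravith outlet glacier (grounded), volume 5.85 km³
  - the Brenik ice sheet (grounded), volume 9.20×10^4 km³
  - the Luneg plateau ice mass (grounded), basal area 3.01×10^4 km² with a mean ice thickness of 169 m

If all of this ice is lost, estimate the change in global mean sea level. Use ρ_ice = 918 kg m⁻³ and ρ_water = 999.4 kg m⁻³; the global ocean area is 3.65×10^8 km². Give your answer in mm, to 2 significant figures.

≈ 240 mm

Ravith: 5.85 km³ × (918/999.4) = 5.374 km³ of water.
Brenik: 9.20×10^4 km³ × (918/999.4) = 8.451×10^4 km³ of water.
Luneg: ice volume = 3.01×10^4 km² × 169 m = 5087 km³; 5087 × (918/999.4) = 4673 km³ of water.
Total added water ≈ 8.918×10^13 m³ over 3.65×10^14 m² → Δh = 0.244 m = 240 mm.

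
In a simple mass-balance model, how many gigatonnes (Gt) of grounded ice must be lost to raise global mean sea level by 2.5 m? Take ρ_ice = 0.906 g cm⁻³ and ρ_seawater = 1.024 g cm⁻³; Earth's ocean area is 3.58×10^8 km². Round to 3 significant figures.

≈ 9.16×10^5 Gt

Required water volume = Δh × A = 2.5 m × 3.58×10^14 m² = 8.950×10^14 m³.
ρ_w = 1.024 g cm⁻³ = 1024 kg m⁻³, so the mass of water = 8.950×10^14 m³ × 1024 kg m⁻³ = 9.165×10^17 kg = 9.16×10^5 Gt (and the same mass of ice, by conservation).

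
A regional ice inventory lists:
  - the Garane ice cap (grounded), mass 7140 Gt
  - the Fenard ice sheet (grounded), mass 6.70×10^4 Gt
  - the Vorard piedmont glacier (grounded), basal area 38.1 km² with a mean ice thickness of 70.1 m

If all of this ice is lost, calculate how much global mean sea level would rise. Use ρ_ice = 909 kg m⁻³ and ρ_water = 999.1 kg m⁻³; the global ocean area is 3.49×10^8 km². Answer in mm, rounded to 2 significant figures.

Garane: 7140 Gt = 7.140×10^15 kg; dividing by ρ_w = 999.1 kg m⁻³ gives 7.146×10^12 m³ of water.
Fenard: 6.70×10^4 Gt = 6.700×10^16 kg; dividing by ρ_w = 999.1 kg m⁻³ gives 6.706×10^13 m³ of water.
Vorard: ice volume = 38.1 km² × 70.1 m = 2.671 km³; 2.671 × (909/999.1) = 2.430 km³ of water.
Total added water ≈ 7.421×10^13 m³ over 3.49×10^14 m² → Δh = 0.213 m = 210 mm.

≈ 210 mm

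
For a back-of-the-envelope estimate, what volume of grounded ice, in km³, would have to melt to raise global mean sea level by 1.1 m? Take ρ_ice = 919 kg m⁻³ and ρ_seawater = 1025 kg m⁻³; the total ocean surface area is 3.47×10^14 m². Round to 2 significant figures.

Required water volume = Δh × A = 1.1 m × 3.47×10^14 m² = 3.817×10^14 m³ = 3.817×10^5 km³.
Ice volume = water volume × ρ_w/ρ_ice = 3.817×10^5 × 1025/919 = 4.3×10^5 km³.

≈ 4.3×10^5 km³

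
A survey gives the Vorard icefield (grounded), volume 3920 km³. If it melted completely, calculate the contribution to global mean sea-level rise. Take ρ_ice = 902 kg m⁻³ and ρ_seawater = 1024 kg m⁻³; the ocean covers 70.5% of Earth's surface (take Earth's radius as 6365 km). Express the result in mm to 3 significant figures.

≈ 9.62 mm

Vorard: 3920 km³ × (902/1024) = 3453 km³ of water.
Spread over 3.59×10^14 m² of ocean, Δh = 3.453×10^12 / 3.59×10^14 = 9.62×10^-3 m = 9.62 mm.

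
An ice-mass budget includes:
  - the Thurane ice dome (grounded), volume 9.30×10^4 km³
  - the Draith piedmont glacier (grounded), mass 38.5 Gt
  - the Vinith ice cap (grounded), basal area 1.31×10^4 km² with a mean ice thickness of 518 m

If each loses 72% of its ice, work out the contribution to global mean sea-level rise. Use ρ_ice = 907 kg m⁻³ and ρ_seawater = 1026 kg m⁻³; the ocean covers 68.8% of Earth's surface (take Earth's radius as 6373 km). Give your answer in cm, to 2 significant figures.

≈ 18 cm

Thurane: 0.72 × 9.30×10^4 km³ × (907/1026) = 5.919×10^4 km³ of water.
Draith: 0.72 × 38.5 Gt = 2.772×10^13 kg; dividing by ρ_w = 1026 kg m⁻³ gives 2.702×10^10 m³ of water.
Vinith: ice volume = 1.31×10^4 km² × 518 m = 6786 km³; 0.72 × 6786 × (907/1026) = 4319 km³ of water.
Total added water ≈ 6.354×10^13 m³ over 3.51×10^14 m² → Δh = 0.181 m = 18 cm.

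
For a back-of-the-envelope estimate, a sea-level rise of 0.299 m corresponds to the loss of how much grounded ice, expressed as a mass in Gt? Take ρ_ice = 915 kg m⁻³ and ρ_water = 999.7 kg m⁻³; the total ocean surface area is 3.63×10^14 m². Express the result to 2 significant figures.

≈ 1.1×10^5 Gt

Required water volume = Δh × A = 0.299 m × 3.63×10^14 m² = 1.085×10^14 m³.
ρ_w = 999.7 kg m⁻³, so the mass of water = 1.085×10^14 m³ × 999.7 kg m⁻³ = 1.085×10^17 kg = 1.1×10^5 Gt (and the same mass of ice, by conservation).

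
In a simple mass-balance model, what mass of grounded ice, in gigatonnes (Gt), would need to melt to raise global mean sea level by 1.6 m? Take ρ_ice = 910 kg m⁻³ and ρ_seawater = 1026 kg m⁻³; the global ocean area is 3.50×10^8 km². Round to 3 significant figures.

Required water volume = Δh × A = 1.6 m × 3.50×10^14 m² = 5.600×10^14 m³.
ρ_w = 1026 kg m⁻³, so the mass of water = 5.600×10^14 m³ × 1026 kg m⁻³ = 5.746×10^17 kg = 5.75×10^5 Gt (and the same mass of ice, by conservation).

≈ 5.75×10^5 Gt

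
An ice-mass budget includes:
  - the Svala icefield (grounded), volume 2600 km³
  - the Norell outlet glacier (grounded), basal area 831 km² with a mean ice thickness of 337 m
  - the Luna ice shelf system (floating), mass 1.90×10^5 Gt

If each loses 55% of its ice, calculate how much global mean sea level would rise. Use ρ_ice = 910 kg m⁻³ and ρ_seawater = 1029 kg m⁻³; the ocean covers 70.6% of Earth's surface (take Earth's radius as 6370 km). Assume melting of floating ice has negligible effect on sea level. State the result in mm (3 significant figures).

Svala: 0.55 × 2600 km³ × (910/1029) = 1265 km³ of water.
Norell: ice volume = 831 km² × 337 m = 280.0 km³; 0.55 × 280.0 × (910/1029) = 136.2 km³ of water.
The Luna ice shelf system is floating and already displaces its own weight of water, so its melt adds essentially nothing to sea level.
Total added water ≈ 1.401×10^12 m³ over 3.60×10^14 m² → Δh = 3.89×10^-3 m = 3.89 mm.

≈ 3.89 mm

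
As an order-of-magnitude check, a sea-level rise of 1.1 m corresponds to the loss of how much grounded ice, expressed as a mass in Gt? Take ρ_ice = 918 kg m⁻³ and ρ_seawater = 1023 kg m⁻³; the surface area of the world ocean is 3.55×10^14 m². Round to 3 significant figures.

≈ 3.99×10^5 Gt

Required water volume = Δh × A = 1.1 m × 3.55×10^14 m² = 3.905×10^14 m³.
ρ_w = 1023 kg m⁻³, so the mass of water = 3.905×10^14 m³ × 1023 kg m⁻³ = 3.995×10^17 kg = 3.99×10^5 Gt (and the same mass of ice, by conservation).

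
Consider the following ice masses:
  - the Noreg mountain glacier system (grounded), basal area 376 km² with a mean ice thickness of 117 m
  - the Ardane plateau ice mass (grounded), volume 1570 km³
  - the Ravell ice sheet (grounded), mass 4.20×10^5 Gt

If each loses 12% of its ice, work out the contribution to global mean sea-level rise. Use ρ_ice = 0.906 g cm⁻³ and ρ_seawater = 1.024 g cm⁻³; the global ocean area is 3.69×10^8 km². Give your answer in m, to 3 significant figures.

≈ 0.134 m

Noreg: ice volume = 376 km² × 117 m = 43.99 km³; 0.12 × 43.99 × (906/1024) = 4.671 km³ of water.
Ardane: 0.12 × 1570 km³ × (906/1024) = 166.7 km³ of water.
Ravell: 0.12 × 4.20×10^5 Gt = 5.040×10^16 kg; dividing by ρ_w = 1.024 g cm⁻³ = 1024 kg m⁻³ gives 4.922×10^13 m³ of water.
Total added water ≈ 4.939×10^13 m³ over 3.69×10^14 m² → Δh = 0.134 m.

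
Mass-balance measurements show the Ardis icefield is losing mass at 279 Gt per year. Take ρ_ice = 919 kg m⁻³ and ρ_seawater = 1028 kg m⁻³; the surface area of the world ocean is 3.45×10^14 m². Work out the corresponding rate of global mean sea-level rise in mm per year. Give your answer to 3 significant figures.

ρ_w = 1028 kg m⁻³. Annual water volume added = 279 Gt / ρ_w = 2.790×10^14 kg / 1028 kg m⁻³ = 2.714×10^11 m³.
Δh per year = 2.714×10^11 / 3.45×10^14 = 7.87×10^-4 m = 0.787 mm.

≈ 0.787 mm/yr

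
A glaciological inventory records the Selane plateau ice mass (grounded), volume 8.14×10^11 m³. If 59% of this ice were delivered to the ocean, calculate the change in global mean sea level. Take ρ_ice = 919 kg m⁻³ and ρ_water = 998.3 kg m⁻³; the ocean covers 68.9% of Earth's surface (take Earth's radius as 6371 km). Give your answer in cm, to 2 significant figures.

≈ 0.13 cm

Selane: 0.59 × 8.14×10^11 m³ × (919/998.3) = 4.421×10^11 m³ of water.
Spread over 3.51×10^14 m² of ocean, Δh = 4.421×10^11 / 3.51×10^14 = 1.26×10^-3 m = 0.13 cm.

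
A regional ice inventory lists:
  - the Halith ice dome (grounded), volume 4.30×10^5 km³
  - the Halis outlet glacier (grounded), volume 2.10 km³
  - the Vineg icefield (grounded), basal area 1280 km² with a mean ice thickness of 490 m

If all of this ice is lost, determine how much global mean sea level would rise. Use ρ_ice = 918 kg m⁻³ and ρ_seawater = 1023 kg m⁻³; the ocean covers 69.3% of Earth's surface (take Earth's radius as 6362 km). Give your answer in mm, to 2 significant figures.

Halith: 4.30×10^5 km³ × (918/1023) = 3.859×10^5 km³ of water.
Halis: 2.10 km³ × (918/1023) = 1.884 km³ of water.
Vineg: ice volume = 1280 km² × 490 m = 627.2 km³; 627.2 × (918/1023) = 562.8 km³ of water.
Total added water ≈ 3.864×10^14 m³ over 3.52×10^14 m² → Δh = 1.10 m = 1100 mm.

≈ 1100 mm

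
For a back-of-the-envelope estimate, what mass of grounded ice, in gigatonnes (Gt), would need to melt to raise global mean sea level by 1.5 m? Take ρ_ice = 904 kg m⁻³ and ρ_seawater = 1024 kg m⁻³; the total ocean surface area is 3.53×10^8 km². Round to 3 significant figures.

≈ 5.42×10^5 Gt

Required water volume = Δh × A = 1.5 m × 3.53×10^14 m² = 5.295×10^14 m³.
ρ_w = 1024 kg m⁻³, so the mass of water = 5.295×10^14 m³ × 1024 kg m⁻³ = 5.422×10^17 kg = 5.42×10^5 Gt (and the same mass of ice, by conservation).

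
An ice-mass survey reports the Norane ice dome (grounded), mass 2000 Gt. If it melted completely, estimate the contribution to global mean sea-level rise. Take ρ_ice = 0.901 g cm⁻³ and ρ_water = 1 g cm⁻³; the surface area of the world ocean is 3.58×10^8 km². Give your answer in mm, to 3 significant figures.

≈ 5.59 mm

Norane: 2000 Gt = 2.000×10^15 kg; dividing by ρ_w = 1 g cm⁻³ = 1000 kg m⁻³ gives 2.000×10^12 m³ of water.
Spread over 3.58×10^14 m² of ocean, Δh = 2.000×10^12 / 3.58×10^14 = 5.59×10^-3 m = 5.59 mm.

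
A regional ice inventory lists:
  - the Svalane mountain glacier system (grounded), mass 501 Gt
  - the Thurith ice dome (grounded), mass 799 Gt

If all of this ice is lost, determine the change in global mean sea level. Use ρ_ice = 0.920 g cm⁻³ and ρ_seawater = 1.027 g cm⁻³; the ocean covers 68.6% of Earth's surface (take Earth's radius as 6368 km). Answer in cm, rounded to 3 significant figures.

Svalane: 501 Gt = 5.010×10^14 kg; dividing by ρ_w = 1.027 g cm⁻³ = 1027 kg m⁻³ gives 4.878×10^11 m³ of water.
Thurith: 799 Gt = 7.990×10^14 kg; dividing by ρ_w = 1027 kg m⁻³ gives 7.780×10^11 m³ of water.
Total added water ≈ 1.266×10^12 m³ over 3.50×10^14 m² → Δh = 3.62×10^-3 m = 0.362 cm.

≈ 0.362 cm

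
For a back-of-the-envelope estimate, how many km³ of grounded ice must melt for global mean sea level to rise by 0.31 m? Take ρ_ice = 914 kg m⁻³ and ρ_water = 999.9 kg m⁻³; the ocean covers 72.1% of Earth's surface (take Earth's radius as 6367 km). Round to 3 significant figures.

Required water volume = Δh × A = 0.31 m × 3.67×10^14 m² = 1.139×10^14 m³ = 1.139×10^5 km³.
Ice volume = water volume × ρ_w/ρ_ice = 1.139×10^5 × 999.9/914 = 1.25×10^5 km³.

≈ 1.25×10^5 km³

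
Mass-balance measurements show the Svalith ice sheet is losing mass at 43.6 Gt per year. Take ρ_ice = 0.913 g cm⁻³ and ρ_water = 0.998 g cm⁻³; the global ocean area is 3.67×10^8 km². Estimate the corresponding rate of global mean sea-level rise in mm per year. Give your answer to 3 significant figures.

ρ_w = 0.998 g cm⁻³ = 998 kg m⁻³. Annual water volume added = 43.6 Gt / ρ_w = 4.360×10^13 kg / 998 kg m⁻³ = 4.369×10^10 m³.
Δh per year = 4.369×10^10 / 3.67×10^14 = 1.19×10^-4 m = 0.119 mm.

≈ 0.119 mm/yr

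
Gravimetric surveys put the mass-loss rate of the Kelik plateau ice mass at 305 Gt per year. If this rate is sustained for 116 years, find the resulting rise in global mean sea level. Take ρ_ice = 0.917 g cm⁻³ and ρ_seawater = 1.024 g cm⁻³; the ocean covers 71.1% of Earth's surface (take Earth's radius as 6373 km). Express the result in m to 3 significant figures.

≈ 0.0952 m

Total mass lost = 305 Gt/yr × 116 yr = 3.538×10^4 Gt = 3.538×10^16 kg.
ρ_w = 1.024 g cm⁻³ = 1024 kg m⁻³, so water volume = 3.538×10^16 / 1024 = 3.455×10^13 m³.
Δh = 3.455×10^13 / 3.63×10^14 = 0.0952 m.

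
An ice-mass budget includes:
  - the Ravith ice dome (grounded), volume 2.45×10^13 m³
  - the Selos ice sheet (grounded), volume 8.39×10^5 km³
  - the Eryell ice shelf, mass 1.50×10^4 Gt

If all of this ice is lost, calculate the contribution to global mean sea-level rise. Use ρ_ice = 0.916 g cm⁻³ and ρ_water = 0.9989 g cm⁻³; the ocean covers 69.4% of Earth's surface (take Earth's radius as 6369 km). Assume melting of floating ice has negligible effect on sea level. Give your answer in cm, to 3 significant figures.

Ravith: 2.45×10^13 m³ × (916/998.9) = 2.247×10^13 m³ of water.
Selos: 8.39×10^5 km³ × (916/998.9) = 7.694×10^5 km³ of water.
The Eryell ice shelf is floating and already displaces its own weight of water, so its melt adds essentially nothing to sea level.
Total added water ≈ 7.918×10^14 m³ over 3.54×10^14 m² → Δh = 2.24 m = 224 cm.

≈ 224 cm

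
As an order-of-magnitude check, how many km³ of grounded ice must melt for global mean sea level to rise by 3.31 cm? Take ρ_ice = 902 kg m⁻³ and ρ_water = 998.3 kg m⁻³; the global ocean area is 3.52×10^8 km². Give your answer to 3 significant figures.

≈ 1.29×10^4 km³

Required water volume = Δh × A = 0.0331 m × 3.52×10^14 m² = 1.165×10^13 m³ = 1.165×10^4 km³.
Ice volume = water volume × ρ_w/ρ_ice = 1.165×10^4 × 998.3/902 = 1.29×10^4 km³.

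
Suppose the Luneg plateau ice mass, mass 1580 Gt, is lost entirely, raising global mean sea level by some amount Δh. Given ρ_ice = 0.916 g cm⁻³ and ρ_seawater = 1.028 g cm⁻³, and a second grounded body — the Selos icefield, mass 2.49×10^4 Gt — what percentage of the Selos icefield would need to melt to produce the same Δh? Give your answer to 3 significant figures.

≈ 6.35 %

Equal sea-level rise means equal mass of meltwater, i.e. equal mass of ice lost.
Ice mass of Luneg: 1.580×10^15 kg; ice mass of Selos: 2.490×10^16 kg.
Fraction required = 1.580×10^15 / 2.490×10^16 = 0.0635 → 6.35 %.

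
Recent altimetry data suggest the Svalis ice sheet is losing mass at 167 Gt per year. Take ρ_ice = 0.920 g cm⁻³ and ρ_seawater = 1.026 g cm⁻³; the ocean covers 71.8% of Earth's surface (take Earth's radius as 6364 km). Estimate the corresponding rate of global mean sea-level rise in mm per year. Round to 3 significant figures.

ρ_w = 1.026 g cm⁻³ = 1026 kg m⁻³. Annual water volume added = 167 Gt / ρ_w = 1.670×10^14 kg / 1026 kg m⁻³ = 1.628×10^11 m³.
Δh per year = 1.628×10^11 / 3.65×10^14 = 4.45×10^-4 m = 0.445 mm.

≈ 0.445 mm/yr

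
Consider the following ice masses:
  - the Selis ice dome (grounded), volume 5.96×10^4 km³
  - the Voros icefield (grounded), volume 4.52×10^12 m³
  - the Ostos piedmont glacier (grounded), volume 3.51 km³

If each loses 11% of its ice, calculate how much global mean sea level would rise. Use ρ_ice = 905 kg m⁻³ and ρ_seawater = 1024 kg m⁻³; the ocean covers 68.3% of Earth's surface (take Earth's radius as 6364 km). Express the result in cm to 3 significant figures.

≈ 1.79 cm

Selis: 0.11 × 5.96×10^4 km³ × (905/1024) = 5794 km³ of water.
Voros: 0.11 × 4.52×10^12 m³ × (905/1024) = 4.394×10^11 m³ of water.
Ostos: 0.11 × 3.51 km³ × (905/1024) = 0.3412 km³ of water.
Total added water ≈ 6.234×10^12 m³ over 3.48×10^14 m² → Δh = 0.0179 m = 1.79 cm.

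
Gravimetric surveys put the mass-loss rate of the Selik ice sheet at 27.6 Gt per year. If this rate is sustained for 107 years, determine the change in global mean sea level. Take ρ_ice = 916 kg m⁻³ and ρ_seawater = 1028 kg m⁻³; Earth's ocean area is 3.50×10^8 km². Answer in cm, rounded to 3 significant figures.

≈ 0.821 cm

Total mass lost = 27.6 Gt/yr × 107 yr = 2953 Gt = 2.953×10^15 kg.
ρ_w = 1028 kg m⁻³, so water volume = 2.953×10^15 / 1028 = 2.873×10^12 m³.
Δh = 2.873×10^12 / 3.50×10^14 = 8.21×10^-3 m = 0.821 cm.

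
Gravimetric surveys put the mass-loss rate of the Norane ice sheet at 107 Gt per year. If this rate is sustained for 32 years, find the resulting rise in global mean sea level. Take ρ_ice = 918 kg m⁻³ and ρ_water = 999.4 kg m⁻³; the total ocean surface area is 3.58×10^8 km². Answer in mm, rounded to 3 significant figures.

Total mass lost = 107 Gt/yr × 32 yr = 3424 Gt = 3.424×10^15 kg.
ρ_w = 999.4 kg m⁻³, so water volume = 3.424×10^15 / 999.4 = 3.426×10^12 m³.
Δh = 3.426×10^12 / 3.58×10^14 = 9.57×10^-3 m = 9.57 mm.

≈ 9.57 mm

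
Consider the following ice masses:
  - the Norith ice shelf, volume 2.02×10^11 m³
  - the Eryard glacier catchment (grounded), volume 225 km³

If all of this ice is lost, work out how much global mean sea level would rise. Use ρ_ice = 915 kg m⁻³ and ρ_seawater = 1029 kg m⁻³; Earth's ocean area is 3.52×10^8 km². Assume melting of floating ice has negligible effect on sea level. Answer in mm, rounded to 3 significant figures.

≈ 0.568 mm

The Norith ice shelf is floating and already displaces its own weight of water, so its melt adds essentially nothing to sea level.
Eryard: 225 km³ × (915/1029) = 200.1 km³ of water.
Total added water ≈ 2.001×10^11 m³ over 3.52×10^14 m² → Δh = 5.68×10^-4 m = 0.568 mm.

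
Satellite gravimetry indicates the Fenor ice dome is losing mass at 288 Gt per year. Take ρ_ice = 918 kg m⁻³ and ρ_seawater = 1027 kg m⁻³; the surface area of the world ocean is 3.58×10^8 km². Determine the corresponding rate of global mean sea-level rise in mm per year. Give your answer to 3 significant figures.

ρ_w = 1027 kg m⁻³. Annual water volume added = 288 Gt / ρ_w = 2.880×10^14 kg / 1027 kg m⁻³ = 2.804×10^11 m³.
Δh per year = 2.804×10^11 / 3.58×10^14 = 7.83×10^-4 m = 0.783 mm.

≈ 0.783 mm/yr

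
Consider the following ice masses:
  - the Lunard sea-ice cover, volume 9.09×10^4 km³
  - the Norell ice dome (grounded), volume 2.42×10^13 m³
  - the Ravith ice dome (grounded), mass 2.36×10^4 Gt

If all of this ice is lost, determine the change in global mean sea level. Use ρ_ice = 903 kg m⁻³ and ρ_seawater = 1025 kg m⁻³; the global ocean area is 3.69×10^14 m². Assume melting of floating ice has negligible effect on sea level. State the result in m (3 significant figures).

The Lunard sea-ice cover is floating and already displaces its own weight of water, so its melt adds essentially nothing to sea level.
Norell: 2.42×10^13 m³ × (903/1025) = 2.132×10^13 m³ of water.
Ravith: 2.36×10^4 Gt = 2.360×10^16 kg; dividing by ρ_w = 1025 kg m⁻³ gives 2.302×10^13 m³ of water.
Total added water ≈ 4.434×10^13 m³ over 3.69×10^14 m² → Δh = 0.120 m.

≈ 0.120 m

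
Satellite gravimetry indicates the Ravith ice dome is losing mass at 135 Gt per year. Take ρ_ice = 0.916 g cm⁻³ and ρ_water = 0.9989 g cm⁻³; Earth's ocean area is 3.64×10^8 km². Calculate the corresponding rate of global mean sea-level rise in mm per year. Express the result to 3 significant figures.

ρ_w = 0.9989 g cm⁻³ = 998.9 kg m⁻³. Annual water volume added = 135 Gt / ρ_w = 1.350×10^14 kg / 998.9 kg m⁻³ = 1.351×10^11 m³.
Δh per year = 1.351×10^11 / 3.64×10^14 = 3.71×10^-4 m = 0.371 mm.

≈ 0.371 mm/yr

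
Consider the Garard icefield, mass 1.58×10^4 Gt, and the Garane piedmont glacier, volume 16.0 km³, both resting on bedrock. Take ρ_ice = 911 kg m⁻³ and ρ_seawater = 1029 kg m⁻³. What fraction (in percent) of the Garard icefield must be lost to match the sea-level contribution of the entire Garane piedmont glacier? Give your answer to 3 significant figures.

≈ 0.0923 %

Equal sea-level rise means equal mass of meltwater, i.e. equal mass of ice lost.
Ice mass of Garane: 1.458×10^13 kg; ice mass of Garard: 1.580×10^16 kg.
Fraction required = 1.458×10^13 / 1.580×10^16 = 9.23×10^-4 → 0.0923 %.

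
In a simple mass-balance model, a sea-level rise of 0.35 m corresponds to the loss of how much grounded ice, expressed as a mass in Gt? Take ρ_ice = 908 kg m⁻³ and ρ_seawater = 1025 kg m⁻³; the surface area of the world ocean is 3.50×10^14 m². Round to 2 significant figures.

Required water volume = Δh × A = 0.35 m × 3.50×10^14 m² = 1.225×10^14 m³.
ρ_w = 1025 kg m⁻³, so the mass of water = 1.225×10^14 m³ × 1025 kg m⁻³ = 1.256×10^17 kg = 1.3×10^5 Gt (and the same mass of ice, by conservation).

≈ 1.3×10^5 Gt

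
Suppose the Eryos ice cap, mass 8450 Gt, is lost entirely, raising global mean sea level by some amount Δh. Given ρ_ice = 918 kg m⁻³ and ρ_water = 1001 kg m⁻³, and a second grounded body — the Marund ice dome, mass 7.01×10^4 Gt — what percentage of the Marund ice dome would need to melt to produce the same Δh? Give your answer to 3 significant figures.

≈ 12.1 %

Equal sea-level rise means equal mass of meltwater, i.e. equal mass of ice lost.
Ice mass of Eryos: 8.450×10^15 kg; ice mass of Marund: 7.010×10^16 kg.
Fraction required = 8.450×10^15 / 7.010×10^16 = 0.121 → 12.1 %.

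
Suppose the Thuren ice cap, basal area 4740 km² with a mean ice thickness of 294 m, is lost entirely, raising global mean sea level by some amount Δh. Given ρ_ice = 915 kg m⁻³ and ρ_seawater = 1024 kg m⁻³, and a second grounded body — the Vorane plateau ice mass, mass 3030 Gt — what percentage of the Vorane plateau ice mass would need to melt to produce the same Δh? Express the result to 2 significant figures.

Equal sea-level rise means equal mass of meltwater, i.e. equal mass of ice lost.
Ice mass of Thuren: 1.275×10^15 kg; ice mass of Vorane: 3.030×10^15 kg.
Fraction required = 1.275×10^15 / 3.030×10^15 = 0.421 → 42 %.

≈ 42 %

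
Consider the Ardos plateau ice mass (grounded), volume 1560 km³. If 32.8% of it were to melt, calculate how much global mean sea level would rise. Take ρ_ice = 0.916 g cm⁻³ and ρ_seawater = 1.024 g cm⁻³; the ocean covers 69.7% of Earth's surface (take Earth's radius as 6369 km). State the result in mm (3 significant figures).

Ardos: 0.328 × 1560 km³ × (916/1024) = 457.7 km³ of water.
Spread over 3.55×10^14 m² of ocean, Δh = 4.577×10^11 / 3.55×10^14 = 1.29×10^-3 m = 1.29 mm.

≈ 1.29 mm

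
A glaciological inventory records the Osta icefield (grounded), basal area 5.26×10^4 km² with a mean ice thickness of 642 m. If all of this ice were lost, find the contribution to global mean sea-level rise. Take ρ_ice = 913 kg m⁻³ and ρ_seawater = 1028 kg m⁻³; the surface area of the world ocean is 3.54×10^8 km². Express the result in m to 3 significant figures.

≈ 0.0847 m

Osta: ice volume = 5.26×10^4 km² × 642 m = 3.377×10^4 km³; 3.377×10^4 × (913/1028) = 2.999×10^4 km³ of water.
Spread over 3.54×10^14 m² of ocean, Δh = 2.999×10^13 / 3.54×10^14 = 0.0847 m.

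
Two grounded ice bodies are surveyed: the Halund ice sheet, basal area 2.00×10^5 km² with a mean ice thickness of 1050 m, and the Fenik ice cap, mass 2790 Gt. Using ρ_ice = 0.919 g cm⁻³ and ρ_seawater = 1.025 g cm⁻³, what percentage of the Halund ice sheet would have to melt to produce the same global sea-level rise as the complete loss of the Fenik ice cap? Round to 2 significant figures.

Equal sea-level rise means equal mass of meltwater, i.e. equal mass of ice lost.
Ice mass of Fenik: 2.790×10^15 kg; ice mass of Halund: 1.930×10^17 kg.
Fraction required = 2.790×10^15 / 1.930×10^17 = 0.0145 → 1.4 %.

≈ 1.4 %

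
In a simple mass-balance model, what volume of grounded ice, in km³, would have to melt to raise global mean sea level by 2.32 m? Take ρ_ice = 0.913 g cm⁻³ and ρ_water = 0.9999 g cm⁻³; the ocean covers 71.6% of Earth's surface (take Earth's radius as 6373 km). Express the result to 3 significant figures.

≈ 9.29×10^5 km³

Required water volume = Δh × A = 2.32 m × 3.65×10^14 m² = 8.478×10^14 m³ = 8.478×10^5 km³.
Ice volume = water volume × ρ_w/ρ_ice = 8.478×10^5 × 999.9/913 = 9.29×10^5 km³.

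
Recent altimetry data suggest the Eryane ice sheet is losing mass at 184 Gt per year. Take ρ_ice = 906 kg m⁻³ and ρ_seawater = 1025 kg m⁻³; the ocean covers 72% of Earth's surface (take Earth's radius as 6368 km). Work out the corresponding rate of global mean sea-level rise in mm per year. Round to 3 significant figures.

ρ_w = 1025 kg m⁻³. Annual water volume added = 184 Gt / ρ_w = 1.840×10^14 kg / 1025 kg m⁻³ = 1.795×10^11 m³.
Δh per year = 1.795×10^11 / 3.67×10^14 = 4.89×10^-4 m = 0.489 mm.

≈ 0.489 mm/yr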